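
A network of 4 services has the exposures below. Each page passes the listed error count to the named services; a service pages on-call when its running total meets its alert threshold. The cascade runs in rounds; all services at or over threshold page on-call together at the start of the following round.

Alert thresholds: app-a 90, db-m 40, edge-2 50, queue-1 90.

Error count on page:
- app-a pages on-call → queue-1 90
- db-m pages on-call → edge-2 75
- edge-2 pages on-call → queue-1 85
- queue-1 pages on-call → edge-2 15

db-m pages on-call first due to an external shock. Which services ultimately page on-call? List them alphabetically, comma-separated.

Round 1 — db-m pages on-call (initial).
  edge-2: +75 → 75 ≥ 50
Round 2 — edge-2 pages on-call.
  queue-1: +85 → 85 < 90
No further pages.

db-m, edge-2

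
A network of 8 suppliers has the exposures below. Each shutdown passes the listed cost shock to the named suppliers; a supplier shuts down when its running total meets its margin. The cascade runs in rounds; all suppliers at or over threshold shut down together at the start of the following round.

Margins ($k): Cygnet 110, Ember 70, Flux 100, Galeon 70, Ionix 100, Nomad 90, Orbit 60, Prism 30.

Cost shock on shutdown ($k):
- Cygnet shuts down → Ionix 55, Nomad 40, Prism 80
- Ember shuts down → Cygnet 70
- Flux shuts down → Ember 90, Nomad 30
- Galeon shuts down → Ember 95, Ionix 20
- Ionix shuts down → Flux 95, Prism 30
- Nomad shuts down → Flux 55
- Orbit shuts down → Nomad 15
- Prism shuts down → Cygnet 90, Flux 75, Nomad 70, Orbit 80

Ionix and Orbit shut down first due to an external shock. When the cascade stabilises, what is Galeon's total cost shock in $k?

Round 1 — Ionix, Orbit shut down (initial).
  Flux: +95 → 95 < 100
  Nomad: +15 → 15 < 90
  Prism: +30 → 30 ≥ 30
Round 2 — Prism shuts down.
  Cygnet: +90 → 90 < 110
  Flux: +75 → 170 ≥ 100
  Nomad: +70 → 85 < 90
Round 3 — Flux shuts down.
  Ember: +90 → 90 ≥ 70
  Nomad: +30 → 115 ≥ 90
Round 4 — Ember, Nomad shut down.
  Cygnet: +70 → 160 ≥ 110
Round 5 — Cygnet shuts down.
No further shutdowns.

0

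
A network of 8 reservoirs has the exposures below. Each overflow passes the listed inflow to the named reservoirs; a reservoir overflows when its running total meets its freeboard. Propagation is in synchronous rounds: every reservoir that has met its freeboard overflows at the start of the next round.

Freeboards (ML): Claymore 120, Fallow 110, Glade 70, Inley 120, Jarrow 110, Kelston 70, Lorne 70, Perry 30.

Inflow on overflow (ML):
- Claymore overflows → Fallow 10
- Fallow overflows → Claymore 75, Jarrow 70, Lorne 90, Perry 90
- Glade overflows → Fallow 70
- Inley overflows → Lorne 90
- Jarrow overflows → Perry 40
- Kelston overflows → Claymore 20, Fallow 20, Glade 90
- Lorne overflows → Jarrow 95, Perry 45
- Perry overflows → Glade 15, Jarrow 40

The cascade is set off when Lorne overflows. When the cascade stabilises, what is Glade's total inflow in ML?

15

Round 1 — Lorne overflows (initial).
  Jarrow: +95 → 95 < 110
  Perry: +45 → 45 ≥ 30
Round 2 — Perry overflows.
  Glade: +15 → 15 < 70
  Jarrow: +40 → 135 ≥ 110
Round 3 — Jarrow overflows.
No further overflows.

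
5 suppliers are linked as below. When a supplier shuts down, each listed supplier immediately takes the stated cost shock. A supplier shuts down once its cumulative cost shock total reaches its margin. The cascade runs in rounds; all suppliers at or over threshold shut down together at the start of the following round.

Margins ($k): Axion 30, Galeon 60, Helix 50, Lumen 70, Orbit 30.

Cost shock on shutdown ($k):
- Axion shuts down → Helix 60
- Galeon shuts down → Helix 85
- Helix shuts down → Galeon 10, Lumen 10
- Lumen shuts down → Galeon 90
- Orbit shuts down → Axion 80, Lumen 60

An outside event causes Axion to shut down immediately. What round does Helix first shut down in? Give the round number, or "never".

Round 1 — Axion shuts down (initial).
  Helix: +60 → 60 ≥ 50
Round 2 — Helix shuts down.
  Galeon: +10 → 10 < 60
  Lumen: +10 → 10 < 70
No further shutdowns.

2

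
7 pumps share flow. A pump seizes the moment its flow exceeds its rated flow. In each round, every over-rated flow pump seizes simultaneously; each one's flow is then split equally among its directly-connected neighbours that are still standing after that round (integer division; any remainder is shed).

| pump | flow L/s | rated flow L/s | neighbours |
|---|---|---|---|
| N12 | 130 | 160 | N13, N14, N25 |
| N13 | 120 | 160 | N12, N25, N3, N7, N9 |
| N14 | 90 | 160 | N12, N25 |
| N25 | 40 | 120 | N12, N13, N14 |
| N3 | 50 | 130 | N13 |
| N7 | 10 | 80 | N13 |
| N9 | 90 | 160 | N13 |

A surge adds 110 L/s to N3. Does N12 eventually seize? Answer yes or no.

Round 1 — N3 at 160 > 130. N3 seizes.
  N3 sheds 160 L/s to N13: 160 each.
    N13: 120+160 = 280 > 160
Round 2 — N13 seizes.
  N13 sheds 280 L/s to N12, N25, N7, N9: 70 each.
    N12: 130+70 = 200 > 160
    N25: 40+70 = 110 ≤ 120
    N7: 10+70 = 80 ≤ 80
    N9: 90+70 = 160 ≤ 160
Round 3 — N12 seizes.
  N12 sheds 200 L/s to N14, N25: 100 each.
    N14: 90+100 = 190 > 160
    N25: 110+100 = 210 > 120
Round 4 — N14, N25 seize.
  N14 sheds 190 L/s: no online neighbours, lost.
  N25 sheds 210 L/s: no online neighbours, lost.
No further seizures.

yes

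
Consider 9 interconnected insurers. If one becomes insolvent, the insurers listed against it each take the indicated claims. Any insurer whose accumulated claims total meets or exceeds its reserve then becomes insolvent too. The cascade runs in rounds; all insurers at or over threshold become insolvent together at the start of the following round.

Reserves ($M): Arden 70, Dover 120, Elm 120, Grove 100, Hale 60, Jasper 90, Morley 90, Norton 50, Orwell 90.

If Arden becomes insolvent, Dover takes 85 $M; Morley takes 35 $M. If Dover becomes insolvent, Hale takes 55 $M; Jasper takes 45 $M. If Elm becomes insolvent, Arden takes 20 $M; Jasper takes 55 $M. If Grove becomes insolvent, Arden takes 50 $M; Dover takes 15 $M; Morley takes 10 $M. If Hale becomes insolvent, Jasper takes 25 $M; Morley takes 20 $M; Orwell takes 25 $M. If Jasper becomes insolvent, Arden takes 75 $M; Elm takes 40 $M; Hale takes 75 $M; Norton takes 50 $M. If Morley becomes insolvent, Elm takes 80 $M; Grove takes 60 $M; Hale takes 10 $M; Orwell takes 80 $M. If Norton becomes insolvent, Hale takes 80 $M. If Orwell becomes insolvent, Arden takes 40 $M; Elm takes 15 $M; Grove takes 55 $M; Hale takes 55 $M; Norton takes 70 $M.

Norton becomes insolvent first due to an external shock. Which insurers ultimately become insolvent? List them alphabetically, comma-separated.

Hale, Norton

Round 1 — Norton becomes insolvent (initial).
  Hale: +80 → 80 ≥ 60
Round 2 — Hale becomes insolvent.
  Jasper: +25 → 25 < 90
  Morley: +20 → 20 < 90
  Orwell: +25 → 25 < 90
No further insolvencies.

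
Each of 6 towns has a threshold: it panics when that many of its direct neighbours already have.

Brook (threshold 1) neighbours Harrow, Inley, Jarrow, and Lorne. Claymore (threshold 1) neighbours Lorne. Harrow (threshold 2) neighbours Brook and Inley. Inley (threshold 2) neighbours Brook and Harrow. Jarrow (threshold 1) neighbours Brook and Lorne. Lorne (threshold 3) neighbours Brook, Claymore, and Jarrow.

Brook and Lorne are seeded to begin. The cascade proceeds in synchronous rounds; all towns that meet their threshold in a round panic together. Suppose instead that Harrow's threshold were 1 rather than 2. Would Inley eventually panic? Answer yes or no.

With Harrow's threshold at 1:
Round 1 — Brook, Lorne panic (initial).
Round 2 — checking thresholds:
  Claymore: 1 of 1 neighbours ≥ 1, panics.
  Harrow: 1 of 2 neighbours ≥ 1, panics.
  Inley: 1 of 2 neighbours < 2, holds.
  Jarrow: 2 of 2 neighbours ≥ 1, panics.
Round 3 — checking thresholds:
  Inley: 2 of 2 neighbours ≥ 2, panics.
Round 4 — no new panics; cascade stops.

yes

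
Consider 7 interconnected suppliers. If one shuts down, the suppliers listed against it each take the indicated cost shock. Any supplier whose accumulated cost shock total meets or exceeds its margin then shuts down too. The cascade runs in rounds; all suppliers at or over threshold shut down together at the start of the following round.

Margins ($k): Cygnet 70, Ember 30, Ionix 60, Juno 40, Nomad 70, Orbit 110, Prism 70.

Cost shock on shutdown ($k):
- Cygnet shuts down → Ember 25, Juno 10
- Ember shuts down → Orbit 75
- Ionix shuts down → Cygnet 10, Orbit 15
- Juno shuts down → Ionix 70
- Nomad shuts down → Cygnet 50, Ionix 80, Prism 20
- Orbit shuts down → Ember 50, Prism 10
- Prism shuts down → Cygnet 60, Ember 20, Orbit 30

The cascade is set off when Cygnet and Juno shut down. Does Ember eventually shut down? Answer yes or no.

no

Round 1 — Cygnet, Juno shut down (initial).
  Ember: +25 → 25 < 30
  Ionix: +70 → 70 ≥ 60
Round 2 — Ionix shuts down.
  Orbit: +15 → 15 < 110
No further shutdowns.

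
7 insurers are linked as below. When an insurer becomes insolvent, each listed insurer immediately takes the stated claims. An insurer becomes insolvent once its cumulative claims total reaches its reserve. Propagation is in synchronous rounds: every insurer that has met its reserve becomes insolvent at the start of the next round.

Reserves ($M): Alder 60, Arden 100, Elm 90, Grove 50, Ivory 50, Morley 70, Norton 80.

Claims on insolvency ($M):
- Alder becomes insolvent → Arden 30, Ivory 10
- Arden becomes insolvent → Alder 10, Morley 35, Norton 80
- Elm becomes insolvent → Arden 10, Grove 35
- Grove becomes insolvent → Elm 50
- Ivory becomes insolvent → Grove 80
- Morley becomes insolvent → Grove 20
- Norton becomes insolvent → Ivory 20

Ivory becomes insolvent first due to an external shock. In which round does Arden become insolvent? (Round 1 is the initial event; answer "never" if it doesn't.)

never

Round 1 — Ivory becomes insolvent (initial).
  Grove: +80 → 80 ≥ 50
Round 2 — Grove becomes insolvent.
  Elm: +50 → 50 < 90
No further insolvencies.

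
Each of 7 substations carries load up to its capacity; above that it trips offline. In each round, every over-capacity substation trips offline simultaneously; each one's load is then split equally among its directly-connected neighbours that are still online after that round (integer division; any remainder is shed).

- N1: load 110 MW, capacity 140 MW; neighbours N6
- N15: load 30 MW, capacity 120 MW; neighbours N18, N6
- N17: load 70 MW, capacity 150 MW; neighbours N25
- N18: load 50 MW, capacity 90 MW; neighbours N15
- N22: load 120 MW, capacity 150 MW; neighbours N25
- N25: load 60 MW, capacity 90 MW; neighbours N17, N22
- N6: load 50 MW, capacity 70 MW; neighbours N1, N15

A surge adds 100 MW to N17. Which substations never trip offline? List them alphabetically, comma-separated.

Round 1 — N17 at 170 > 150. N17 trips offline.
  N17 sheds 170 MW to N25: 170 each.
    N25: 60+170 = 230 > 90
Round 2 — N25 trips offline.
  N25 sheds 230 MW to N22: 230 each.
    N22: 120+230 = 350 > 150
Round 3 — N22 trips offline.
  N22 sheds 350 MW: no online neighbours, lost.
No further trips.

N1, N15, N18, N6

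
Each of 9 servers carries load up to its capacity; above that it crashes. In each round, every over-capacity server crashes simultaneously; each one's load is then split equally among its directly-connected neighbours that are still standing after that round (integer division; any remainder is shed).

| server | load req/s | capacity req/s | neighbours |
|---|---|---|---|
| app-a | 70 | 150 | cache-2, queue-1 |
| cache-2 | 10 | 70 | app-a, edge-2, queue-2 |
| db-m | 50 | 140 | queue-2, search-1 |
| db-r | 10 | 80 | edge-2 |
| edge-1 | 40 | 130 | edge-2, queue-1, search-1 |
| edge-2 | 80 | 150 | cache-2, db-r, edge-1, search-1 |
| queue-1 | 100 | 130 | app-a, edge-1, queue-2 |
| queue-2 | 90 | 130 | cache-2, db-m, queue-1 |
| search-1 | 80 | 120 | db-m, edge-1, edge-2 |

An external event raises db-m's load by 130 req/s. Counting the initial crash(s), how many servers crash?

9

Round 1 — db-m at 180 > 140. db-m crashes.
  db-m sheds 180 req/s to queue-2, search-1: 90 each.
    queue-2: 90+90 = 180 > 130
    search-1: 80+90 = 170 > 120
Round 2 — queue-2, search-1 crash.
  queue-2 sheds 180 req/s to cache-2, queue-1: 90 each.
    cache-2: 10+90 = 100 > 70
    queue-1: 100+90 = 190 > 130
  search-1 sheds 170 req/s to edge-1, edge-2: 85 each.
    edge-1: 40+85 = 125 ≤ 130
    edge-2: 80+85 = 165 > 150
Round 3 — cache-2, edge-2, queue-1 crash.
  cache-2 sheds 100 req/s to app-a: 100 each.
    app-a: 70+100 = 170 > 150
  edge-2 sheds 165 req/s to db-r, edge-1: 82 each (1 lost).
    db-r: 10+82 = 92 > 80
    edge-1: 125+82 = 207 > 130
  queue-1 sheds 190 req/s to app-a, edge-1: 95 each.
    app-a: 170+95 = 265 > 150
    edge-1: 207+95 = 302 > 130
Round 4 — app-a, db-r, edge-1 crash.
  app-a sheds 265 req/s: no online neighbours, lost.
  db-r sheds 92 req/s: no online neighbours, lost.
  edge-1 sheds 302 req/s: no online neighbours, lost.
No further crashes.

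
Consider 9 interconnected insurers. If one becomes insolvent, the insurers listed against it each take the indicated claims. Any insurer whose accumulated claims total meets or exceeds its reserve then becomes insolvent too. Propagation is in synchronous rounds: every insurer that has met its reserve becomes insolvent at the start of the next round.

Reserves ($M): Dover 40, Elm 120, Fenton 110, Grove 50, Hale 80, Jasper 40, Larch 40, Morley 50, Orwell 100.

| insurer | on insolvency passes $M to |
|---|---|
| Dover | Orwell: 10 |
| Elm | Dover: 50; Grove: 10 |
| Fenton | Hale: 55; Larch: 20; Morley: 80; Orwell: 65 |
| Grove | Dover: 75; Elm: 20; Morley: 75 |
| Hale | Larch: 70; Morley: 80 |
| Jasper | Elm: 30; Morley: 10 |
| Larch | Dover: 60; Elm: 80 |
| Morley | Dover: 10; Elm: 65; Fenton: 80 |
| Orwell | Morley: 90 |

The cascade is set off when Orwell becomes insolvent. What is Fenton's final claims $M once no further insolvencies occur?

Round 1 — Orwell becomes insolvent (initial).
  Morley: +90 → 90 ≥ 50
Round 2 — Morley becomes insolvent.
  Dover: +10 → 10 < 40
  Elm: +65 → 65 < 120
  Fenton: +80 → 80 < 110
No further insolvencies.

80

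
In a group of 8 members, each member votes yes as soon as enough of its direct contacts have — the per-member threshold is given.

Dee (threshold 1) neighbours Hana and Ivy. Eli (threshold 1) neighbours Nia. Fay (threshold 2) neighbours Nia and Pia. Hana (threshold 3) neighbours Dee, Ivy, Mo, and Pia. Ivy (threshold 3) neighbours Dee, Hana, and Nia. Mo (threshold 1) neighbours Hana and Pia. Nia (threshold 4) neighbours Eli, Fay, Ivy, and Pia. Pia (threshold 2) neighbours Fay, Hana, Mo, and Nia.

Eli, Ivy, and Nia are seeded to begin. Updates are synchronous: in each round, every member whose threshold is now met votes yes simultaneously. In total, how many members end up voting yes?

4

Round 1 — Eli, Ivy, Nia vote yes (initial).
Round 2 — checking thresholds:
  Dee: 1 of 2 neighbours ≥ 1, votes yes.
  Fay: 1 of 2 neighbours < 2, not yet.
  Hana: 1 of 4 neighbours < 3, not yet.
  Pia: 1 of 4 neighbours < 2, not yet.
Round 3 — no new yes votes; cascade stops.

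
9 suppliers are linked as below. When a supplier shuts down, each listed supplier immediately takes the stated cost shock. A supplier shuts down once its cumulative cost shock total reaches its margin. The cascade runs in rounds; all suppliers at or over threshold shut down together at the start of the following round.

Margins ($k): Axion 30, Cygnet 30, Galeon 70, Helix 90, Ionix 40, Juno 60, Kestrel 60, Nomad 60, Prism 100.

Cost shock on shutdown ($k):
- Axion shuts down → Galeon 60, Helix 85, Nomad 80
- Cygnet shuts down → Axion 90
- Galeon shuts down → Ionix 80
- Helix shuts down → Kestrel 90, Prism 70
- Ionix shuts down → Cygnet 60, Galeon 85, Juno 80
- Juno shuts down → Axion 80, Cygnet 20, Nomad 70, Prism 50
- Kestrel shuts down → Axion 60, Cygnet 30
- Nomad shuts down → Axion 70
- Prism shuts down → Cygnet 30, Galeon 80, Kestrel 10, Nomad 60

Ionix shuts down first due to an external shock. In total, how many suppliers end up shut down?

6

Round 1 — Ionix shuts down (initial).
  Cygnet: +60 → 60 ≥ 30
  Galeon: +85 → 85 ≥ 70
  Juno: +80 → 80 ≥ 60
Round 2 — Cygnet, Galeon, Juno shut down.
  Axion: +90+80 → 170 ≥ 30
  Nomad: +70 → 70 ≥ 60
  Prism: +50 → 50 < 100
Round 3 — Axion, Nomad shut down.
  Helix: +85 → 85 < 90
No further shutdowns.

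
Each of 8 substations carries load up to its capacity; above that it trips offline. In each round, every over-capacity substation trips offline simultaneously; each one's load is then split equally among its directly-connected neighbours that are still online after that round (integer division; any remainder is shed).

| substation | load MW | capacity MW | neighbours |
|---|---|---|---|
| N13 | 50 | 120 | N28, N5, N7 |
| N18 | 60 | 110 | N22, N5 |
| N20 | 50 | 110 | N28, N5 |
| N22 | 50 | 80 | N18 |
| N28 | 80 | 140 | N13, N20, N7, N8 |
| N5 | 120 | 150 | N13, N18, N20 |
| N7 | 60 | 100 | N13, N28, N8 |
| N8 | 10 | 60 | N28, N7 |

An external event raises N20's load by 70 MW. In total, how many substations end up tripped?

Round 1 — N20 at 120 > 110. N20 trips offline.
  N20 sheds 120 MW to N28, N5: 60 each.
    N28: 80+60 = 140 ≤ 140
    N5: 120+60 = 180 > 150
Round 2 — N5 trips offline.
  N5 sheds 180 MW to N13, N18: 90 each.
    N13: 50+90 = 140 > 120
    N18: 60+90 = 150 > 110
Round 3 — N13, N18 trip offline.
  N13 sheds 140 MW to N28, N7: 70 each.
    N28: 140+70 = 210 > 140
    N7: 60+70 = 130 > 100
  N18 sheds 150 MW to N22: 150 each.
    N22: 50+150 = 200 > 80
Round 4 — N22, N28, N7 trip offline.
  N22 sheds 200 MW: no online neighbours, lost.
  N28 sheds 210 MW to N8: 210 each.
    N8: 10+210 = 220 > 60
  N7 sheds 130 MW to N8: 130 each.
    N8: 220+130 = 350 > 60
Round 5 — N8 trips offline.
  N8 sheds 350 MW: no online neighbours, lost.
No further trips.

8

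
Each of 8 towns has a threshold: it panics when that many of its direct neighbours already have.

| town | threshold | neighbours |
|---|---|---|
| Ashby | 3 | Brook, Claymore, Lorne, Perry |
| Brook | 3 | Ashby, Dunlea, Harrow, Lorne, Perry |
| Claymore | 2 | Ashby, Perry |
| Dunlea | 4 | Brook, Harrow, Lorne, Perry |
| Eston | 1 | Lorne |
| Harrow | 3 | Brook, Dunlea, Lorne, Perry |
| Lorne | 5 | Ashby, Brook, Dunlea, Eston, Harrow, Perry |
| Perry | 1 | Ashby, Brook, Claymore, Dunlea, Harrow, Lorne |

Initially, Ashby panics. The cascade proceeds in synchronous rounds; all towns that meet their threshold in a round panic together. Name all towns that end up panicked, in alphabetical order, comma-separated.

Ashby, Claymore, Perry

Round 1 — Ashby panics (initial).
Round 2 — checking thresholds:
  Brook: 1 of 5 neighbours < 3, holds.
  Claymore: 1 of 2 neighbours < 2, holds.
  Lorne: 1 of 6 neighbours < 5, holds.
  Perry: 1 of 6 neighbours ≥ 1, panics.
Round 3 — checking thresholds:
  Brook: 2 of 5 neighbours < 3, holds.
  Claymore: 2 of 2 neighbours ≥ 2, panics.
  Dunlea: 1 of 4 neighbours < 4, holds.
  Harrow: 1 of 4 neighbours < 3, holds.
  Lorne: 2 of 6 neighbours < 5, holds.
Round 4 — no new panics; cascade stops.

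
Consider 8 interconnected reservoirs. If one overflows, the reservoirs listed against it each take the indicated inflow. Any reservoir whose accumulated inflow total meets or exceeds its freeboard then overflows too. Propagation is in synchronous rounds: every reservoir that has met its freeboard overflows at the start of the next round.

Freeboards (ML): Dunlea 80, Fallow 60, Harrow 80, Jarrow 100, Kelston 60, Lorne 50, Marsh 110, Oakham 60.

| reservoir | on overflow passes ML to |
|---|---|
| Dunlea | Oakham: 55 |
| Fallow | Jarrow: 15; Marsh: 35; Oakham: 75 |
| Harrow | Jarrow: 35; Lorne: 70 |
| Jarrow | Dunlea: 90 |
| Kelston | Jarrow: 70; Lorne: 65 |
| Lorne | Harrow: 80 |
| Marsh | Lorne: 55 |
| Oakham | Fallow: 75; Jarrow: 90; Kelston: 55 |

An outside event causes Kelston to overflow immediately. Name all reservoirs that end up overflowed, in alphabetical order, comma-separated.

Dunlea, Harrow, Jarrow, Kelston, Lorne

Round 1 — Kelston overflows (initial).
  Jarrow: +70 → 70 < 100
  Lorne: +65 → 65 ≥ 50
Round 2 — Lorne overflows.
  Harrow: +80 → 80 ≥ 80
Round 3 — Harrow overflows.
  Jarrow: +35 → 105 ≥ 100
Round 4 — Jarrow overflows.
  Dunlea: +90 → 90 ≥ 80
Round 5 — Dunlea overflows.
  Oakham: +55 → 55 < 60
No further overflows.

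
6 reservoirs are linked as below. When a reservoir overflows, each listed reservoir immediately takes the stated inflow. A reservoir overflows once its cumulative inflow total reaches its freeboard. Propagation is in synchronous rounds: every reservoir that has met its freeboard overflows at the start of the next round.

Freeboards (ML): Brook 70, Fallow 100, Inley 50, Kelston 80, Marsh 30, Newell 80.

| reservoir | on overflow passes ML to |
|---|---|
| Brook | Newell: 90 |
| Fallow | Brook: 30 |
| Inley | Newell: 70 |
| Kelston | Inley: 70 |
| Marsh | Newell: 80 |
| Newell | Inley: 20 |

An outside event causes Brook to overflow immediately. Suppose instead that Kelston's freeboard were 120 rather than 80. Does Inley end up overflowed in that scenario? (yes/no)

no

With Kelston's freeboard at 120:
Round 1 — Brook overflows (initial).
  Newell: +90 → 90 ≥ 80
Round 2 — Newell overflows.
  Inley: +20 → 20 < 50
No further overflows.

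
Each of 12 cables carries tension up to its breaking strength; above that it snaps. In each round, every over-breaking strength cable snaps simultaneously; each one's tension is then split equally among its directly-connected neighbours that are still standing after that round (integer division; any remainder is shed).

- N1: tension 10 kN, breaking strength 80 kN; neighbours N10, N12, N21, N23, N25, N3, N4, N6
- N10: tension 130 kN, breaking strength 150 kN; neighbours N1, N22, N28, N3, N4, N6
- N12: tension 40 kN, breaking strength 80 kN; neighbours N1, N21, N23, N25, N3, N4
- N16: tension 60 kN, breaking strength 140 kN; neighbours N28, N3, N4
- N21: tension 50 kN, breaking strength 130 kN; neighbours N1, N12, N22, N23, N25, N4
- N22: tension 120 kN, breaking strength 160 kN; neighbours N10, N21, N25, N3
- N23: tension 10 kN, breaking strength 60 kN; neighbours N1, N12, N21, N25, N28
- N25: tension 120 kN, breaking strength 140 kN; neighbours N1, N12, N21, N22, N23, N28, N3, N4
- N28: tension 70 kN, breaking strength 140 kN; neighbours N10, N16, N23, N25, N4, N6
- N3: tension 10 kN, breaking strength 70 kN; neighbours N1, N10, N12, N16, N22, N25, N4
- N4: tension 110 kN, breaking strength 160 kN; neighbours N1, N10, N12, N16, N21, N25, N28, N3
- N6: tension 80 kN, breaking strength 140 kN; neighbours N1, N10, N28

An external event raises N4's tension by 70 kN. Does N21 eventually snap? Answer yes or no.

Round 1 — N4 at 180 > 160. N4 snaps.
  N4 sheds 180 kN to N1, N10, N12, N16, N21, N25, N28, N3: 22 each (4 lost).
    N1: 10+22 = 32 ≤ 80
    N10: 130+22 = 152 > 150
    N12: 40+22 = 62 ≤ 80
    N16: 60+22 = 82 ≤ 140
    N21: 50+22 = 72 ≤ 130
    N25: 120+22 = 142 > 140
    N28: 70+22 = 92 ≤ 140
    N3: 10+22 = 32 ≤ 70
Round 2 — N10, N25 snap.
  N10 sheds 152 kN to N1, N22, N28, N3, N6: 30 each (2 lost).
    N1: 32+30 = 62 ≤ 80
    N22: 120+30 = 150 ≤ 160
    N28: 92+30 = 122 ≤ 140
    N3: 32+30 = 62 ≤ 70
    N6: 80+30 = 110 ≤ 140
  N25 sheds 142 kN to N1, N12, N21, N22, N23, N28, N3: 20 each (2 lost).
    N1: 62+20 = 82 > 80
    N12: 62+20 = 82 > 80
    N21: 72+20 = 92 ≤ 130
    N22: 150+20 = 170 > 160
    N23: 10+20 = 30 ≤ 60
    N28: 122+20 = 142 > 140
    N3: 62+20 = 82 > 70
Round 3 — N1, N12, N22, N28, N3 snap.
  N1 sheds 82 kN to N21, N23, N6: 27 each (1 lost).
    N21: 92+27 = 119 ≤ 130
    N23: 30+27 = 57 ≤ 60
    N6: 110+27 = 137 ≤ 140
  N12 sheds 82 kN to N21, N23: 41 each.
    N21: 119+41 = 160 > 130
    N23: 57+41 = 98 > 60
  N22 sheds 170 kN to N21: 170 each.
    N21: 160+170 = 330 > 130
  N28 sheds 142 kN to N16, N23, N6: 47 each (1 lost).
    N16: 82+47 = 129 ≤ 140
    N23: 98+47 = 145 > 60
    N6: 137+47 = 184 > 140
  N3 sheds 82 kN to N16: 82 each.
    N16: 129+82 = 211 > 140
Round 4 — N16, N21, N23, N6 snap.
  N16 sheds 211 kN: no online neighbours, lost.
  N21 sheds 330 kN: no online neighbours, lost.
  N23 sheds 145 kN: no online neighbours, lost.
  N6 sheds 184 kN: no online neighbours, lost.
No further breaks.

yes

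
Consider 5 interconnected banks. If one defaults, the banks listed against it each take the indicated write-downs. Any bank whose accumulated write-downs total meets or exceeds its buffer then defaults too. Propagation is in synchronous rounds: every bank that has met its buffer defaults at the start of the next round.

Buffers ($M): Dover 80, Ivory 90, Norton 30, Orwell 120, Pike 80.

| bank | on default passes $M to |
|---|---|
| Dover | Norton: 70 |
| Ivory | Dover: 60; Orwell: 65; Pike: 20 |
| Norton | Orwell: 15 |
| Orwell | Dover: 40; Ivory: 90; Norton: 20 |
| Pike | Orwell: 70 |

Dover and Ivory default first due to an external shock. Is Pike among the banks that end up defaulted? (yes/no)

Round 1 — Dover, Ivory default (initial).
  Norton: +70 → 70 ≥ 30
  Orwell: +65 → 65 < 120
  Pike: +20 → 20 < 80
Round 2 — Norton defaults.
  Orwell: +15 → 80 < 120
No further defaults.

no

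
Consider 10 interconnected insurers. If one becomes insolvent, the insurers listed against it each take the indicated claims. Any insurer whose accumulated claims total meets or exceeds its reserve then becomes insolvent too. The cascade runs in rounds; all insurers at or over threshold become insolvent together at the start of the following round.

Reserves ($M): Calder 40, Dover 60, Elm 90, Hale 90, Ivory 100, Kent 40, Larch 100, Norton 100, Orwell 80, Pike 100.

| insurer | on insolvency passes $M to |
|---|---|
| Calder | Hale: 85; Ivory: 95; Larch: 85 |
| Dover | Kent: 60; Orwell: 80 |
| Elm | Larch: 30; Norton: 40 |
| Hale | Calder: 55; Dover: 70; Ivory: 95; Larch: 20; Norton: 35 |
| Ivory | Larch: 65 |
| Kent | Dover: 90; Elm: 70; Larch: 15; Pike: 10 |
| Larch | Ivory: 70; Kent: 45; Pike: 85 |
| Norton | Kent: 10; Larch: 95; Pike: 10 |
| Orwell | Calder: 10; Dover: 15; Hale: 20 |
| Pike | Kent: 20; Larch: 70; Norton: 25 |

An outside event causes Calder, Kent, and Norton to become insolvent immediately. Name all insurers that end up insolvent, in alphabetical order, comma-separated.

Calder, Dover, Hale, Ivory, Kent, Larch, Norton, Orwell, Pike

Round 1 — Calder, Kent, Norton become insolvent (initial).
  Dover: +90 → 90 ≥ 60
  Elm: +70 → 70 < 90
  Hale: +85 → 85 < 90
  Ivory: +95 → 95 < 100
  Larch: +85+15+95 → 195 ≥ 100
  Pike: +10+10 → 20 < 100
Round 2 — Dover, Larch become insolvent.
  Ivory: +70 → 165 ≥ 100
  Orwell: +80 → 80 ≥ 80
  Pike: +85 → 105 ≥ 100
Round 3 — Ivory, Orwell, Pike become insolvent.
  Hale: +20 → 105 ≥ 90
Round 4 — Hale becomes insolvent.
No further insolvencies.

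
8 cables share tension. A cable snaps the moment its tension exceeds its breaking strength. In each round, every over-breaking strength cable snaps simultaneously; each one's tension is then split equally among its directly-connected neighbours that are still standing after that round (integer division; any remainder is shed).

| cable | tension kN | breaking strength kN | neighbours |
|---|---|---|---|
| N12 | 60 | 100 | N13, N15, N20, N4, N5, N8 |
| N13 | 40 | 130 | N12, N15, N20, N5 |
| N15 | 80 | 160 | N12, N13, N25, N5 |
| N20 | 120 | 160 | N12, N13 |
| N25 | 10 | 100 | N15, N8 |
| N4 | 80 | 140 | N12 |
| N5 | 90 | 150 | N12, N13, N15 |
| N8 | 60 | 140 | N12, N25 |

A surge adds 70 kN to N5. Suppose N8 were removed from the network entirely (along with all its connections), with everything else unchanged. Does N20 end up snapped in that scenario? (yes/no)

yes

With N8 removed:
Round 1 — N5 at 160 > 150. N5 snaps.
  N5 sheds 160 kN to N12, N13, N15: 53 each (1 lost).
    N12: 60+53 = 113 > 100
    N13: 40+53 = 93 ≤ 130
    N15: 80+53 = 133 ≤ 160
Round 2 — N12 snaps.
  N12 sheds 113 kN to N13, N15, N20, N4: 28 each (1 lost).
    N13: 93+28 = 121 ≤ 130
    N15: 133+28 = 161 > 160
    N20: 120+28 = 148 ≤ 160
    N4: 80+28 = 108 ≤ 140
Round 3 — N15 snaps.
  N15 sheds 161 kN to N13, N25: 80 each (1 lost).
    N13: 121+80 = 201 > 130
    N25: 10+80 = 90 ≤ 100
Round 4 — N13 snaps.
  N13 sheds 201 kN to N20: 201 each.
    N20: 148+201 = 349 > 160
Round 5 — N20 snaps.
  N20 sheds 349 kN: no online neighbours, lost.
No further breaks.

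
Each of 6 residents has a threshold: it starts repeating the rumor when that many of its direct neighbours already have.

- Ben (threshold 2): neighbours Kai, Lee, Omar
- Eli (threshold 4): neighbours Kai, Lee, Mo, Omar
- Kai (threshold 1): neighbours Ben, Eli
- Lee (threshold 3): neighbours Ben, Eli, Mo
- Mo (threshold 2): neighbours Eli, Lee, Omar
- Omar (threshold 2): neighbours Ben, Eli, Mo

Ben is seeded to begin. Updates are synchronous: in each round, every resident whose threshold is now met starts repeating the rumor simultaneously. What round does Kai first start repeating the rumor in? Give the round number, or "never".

Round 1 — Ben starts repeating the rumor (initial).
Round 2 — checking thresholds:
  Kai: 1 of 2 neighbours ≥ 1, starts repeating the rumor.
  Lee: 1 of 3 neighbours < 3, holds.
  Omar: 1 of 3 neighbours < 2, holds.
Round 3 — no new spreads; cascade stops.

2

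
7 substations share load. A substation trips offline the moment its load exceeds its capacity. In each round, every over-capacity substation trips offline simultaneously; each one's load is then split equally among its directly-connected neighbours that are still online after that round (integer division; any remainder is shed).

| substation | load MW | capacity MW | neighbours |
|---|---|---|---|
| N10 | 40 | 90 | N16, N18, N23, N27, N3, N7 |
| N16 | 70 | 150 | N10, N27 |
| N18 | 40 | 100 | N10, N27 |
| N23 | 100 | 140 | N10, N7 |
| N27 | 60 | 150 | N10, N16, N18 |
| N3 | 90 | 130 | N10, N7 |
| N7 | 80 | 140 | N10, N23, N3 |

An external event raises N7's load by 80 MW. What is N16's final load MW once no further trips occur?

101

Round 1 — N7 at 160 > 140. N7 trips offline.
  N7 sheds 160 MW to N10, N23, N3: 53 each (1 lost).
    N10: 40+53 = 93 > 90
    N23: 100+53 = 153 > 140
    N3: 90+53 = 143 > 130
Round 2 — N10, N23, N3 trip offline.
  N10 sheds 93 MW to N16, N18, N27: 31 each.
    N16: 70+31 = 101 ≤ 150
    N18: 40+31 = 71 ≤ 100
    N27: 60+31 = 91 ≤ 150
  N23 sheds 153 MW: no online neighbours, lost.
  N3 sheds 143 MW: no online neighbours, lost.
No further trips.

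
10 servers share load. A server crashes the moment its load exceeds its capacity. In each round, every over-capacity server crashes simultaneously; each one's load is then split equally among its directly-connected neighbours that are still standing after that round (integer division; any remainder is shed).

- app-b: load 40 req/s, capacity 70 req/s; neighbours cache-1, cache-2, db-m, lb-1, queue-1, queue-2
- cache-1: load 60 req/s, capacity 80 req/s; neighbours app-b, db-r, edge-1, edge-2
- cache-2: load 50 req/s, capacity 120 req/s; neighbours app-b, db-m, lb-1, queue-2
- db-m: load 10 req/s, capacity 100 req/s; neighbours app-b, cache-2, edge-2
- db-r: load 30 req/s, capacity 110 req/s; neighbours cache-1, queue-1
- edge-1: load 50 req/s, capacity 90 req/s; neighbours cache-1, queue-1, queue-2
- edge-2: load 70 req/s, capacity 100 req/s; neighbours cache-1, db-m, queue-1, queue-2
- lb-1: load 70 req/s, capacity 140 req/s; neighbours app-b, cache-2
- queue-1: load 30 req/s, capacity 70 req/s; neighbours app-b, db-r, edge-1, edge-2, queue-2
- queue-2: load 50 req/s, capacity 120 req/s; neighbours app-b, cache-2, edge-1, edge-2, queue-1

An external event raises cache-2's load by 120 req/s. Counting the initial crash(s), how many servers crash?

2

Round 1 — cache-2 at 170 > 120. cache-2 crashes.
  cache-2 sheds 170 req/s to app-b, db-m, lb-1, queue-2: 42 each (2 lost).
    app-b: 40+42 = 82 > 70
    db-m: 10+42 = 52 ≤ 100
    lb-1: 70+42 = 112 ≤ 140
    queue-2: 50+42 = 92 ≤ 120
Round 2 — app-b crashes.
  app-b sheds 82 req/s to cache-1, db-m, lb-1, queue-1, queue-2: 16 each (2 lost).
    cache-1: 60+16 = 76 ≤ 80
    db-m: 52+16 = 68 ≤ 100
    lb-1: 112+16 = 128 ≤ 140
    queue-1: 30+16 = 46 ≤ 70
    queue-2: 92+16 = 108 ≤ 120
No further crashes.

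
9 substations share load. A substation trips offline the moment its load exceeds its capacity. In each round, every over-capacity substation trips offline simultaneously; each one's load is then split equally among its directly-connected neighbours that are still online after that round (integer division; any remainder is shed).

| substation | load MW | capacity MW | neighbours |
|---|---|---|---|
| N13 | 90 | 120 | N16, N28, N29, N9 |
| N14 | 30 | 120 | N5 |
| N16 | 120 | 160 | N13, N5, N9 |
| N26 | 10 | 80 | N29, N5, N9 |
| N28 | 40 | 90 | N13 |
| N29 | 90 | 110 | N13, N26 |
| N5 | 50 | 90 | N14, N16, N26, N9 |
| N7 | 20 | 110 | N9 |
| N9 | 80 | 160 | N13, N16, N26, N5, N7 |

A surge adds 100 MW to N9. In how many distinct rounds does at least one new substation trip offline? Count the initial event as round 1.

Round 1 — N9 at 180 > 160. N9 trips offline.
  N9 sheds 180 MW to N13, N16, N26, N5, N7: 36 each.
    N13: 90+36 = 126 > 120
    N16: 120+36 = 156 ≤ 160
    N26: 10+36 = 46 ≤ 80
    N5: 50+36 = 86 ≤ 90
    N7: 20+36 = 56 ≤ 110
Round 2 — N13 trips offline.
  N13 sheds 126 MW to N16, N28, N29: 42 each.
    N16: 156+42 = 198 > 160
    N28: 40+42 = 82 ≤ 90
    N29: 90+42 = 132 > 110
Round 3 — N16, N29 trip offline.
  N16 sheds 198 MW to N5: 198 each.
    N5: 86+198 = 284 > 90
  N29 sheds 132 MW to N26: 132 each.
    N26: 46+132 = 178 > 80
Round 4 — N26, N5 trip offline.
  N26 sheds 178 MW: no online neighbours, lost.
  N5 sheds 284 MW to N14: 284 each.
    N14: 30+284 = 314 > 120
Round 5 — N14 trips offline.
  N14 sheds 314 MW: no online neighbours, lost.
No further trips.

5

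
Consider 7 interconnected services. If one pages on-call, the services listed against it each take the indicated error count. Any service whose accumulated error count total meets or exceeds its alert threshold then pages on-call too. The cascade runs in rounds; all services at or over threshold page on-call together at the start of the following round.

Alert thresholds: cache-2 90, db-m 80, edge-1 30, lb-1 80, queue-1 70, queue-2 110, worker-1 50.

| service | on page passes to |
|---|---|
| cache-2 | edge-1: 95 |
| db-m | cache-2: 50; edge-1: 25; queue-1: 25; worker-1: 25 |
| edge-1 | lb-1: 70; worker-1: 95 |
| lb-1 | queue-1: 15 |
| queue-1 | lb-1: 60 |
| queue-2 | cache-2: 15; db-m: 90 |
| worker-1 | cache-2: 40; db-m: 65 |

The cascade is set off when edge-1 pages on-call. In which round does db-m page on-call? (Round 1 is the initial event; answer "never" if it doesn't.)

Round 1 — edge-1 pages on-call (initial).
  lb-1: +70 → 70 < 80
  worker-1: +95 → 95 ≥ 50
Round 2 — worker-1 pages on-call.
  cache-2: +40 → 40 < 90
  db-m: +65 → 65 < 80
No further pages.

never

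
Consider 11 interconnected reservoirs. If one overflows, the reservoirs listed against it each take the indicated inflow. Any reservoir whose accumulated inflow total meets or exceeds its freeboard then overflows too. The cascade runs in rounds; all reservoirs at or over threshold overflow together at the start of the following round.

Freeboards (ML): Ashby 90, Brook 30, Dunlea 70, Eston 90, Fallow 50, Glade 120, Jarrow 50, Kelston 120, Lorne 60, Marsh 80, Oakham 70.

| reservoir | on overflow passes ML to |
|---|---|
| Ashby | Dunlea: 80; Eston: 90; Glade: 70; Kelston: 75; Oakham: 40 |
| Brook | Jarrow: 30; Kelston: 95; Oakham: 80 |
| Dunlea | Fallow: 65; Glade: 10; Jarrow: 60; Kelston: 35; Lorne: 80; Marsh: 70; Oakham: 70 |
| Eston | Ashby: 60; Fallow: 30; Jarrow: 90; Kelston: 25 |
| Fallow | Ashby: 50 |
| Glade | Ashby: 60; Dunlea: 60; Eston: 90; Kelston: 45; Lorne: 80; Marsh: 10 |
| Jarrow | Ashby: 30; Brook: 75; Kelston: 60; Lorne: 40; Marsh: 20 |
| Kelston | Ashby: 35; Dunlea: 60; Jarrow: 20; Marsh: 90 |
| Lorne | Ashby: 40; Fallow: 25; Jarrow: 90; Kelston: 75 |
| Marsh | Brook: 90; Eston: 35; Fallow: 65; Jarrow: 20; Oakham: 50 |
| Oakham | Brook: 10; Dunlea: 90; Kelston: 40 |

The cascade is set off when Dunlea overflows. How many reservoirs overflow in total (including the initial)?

10

Round 1 — Dunlea overflows (initial).
  Fallow: +65 → 65 ≥ 50
  Glade: +10 → 10 < 120
  Jarrow: +60 → 60 ≥ 50
  Kelston: +35 → 35 < 120
  Lorne: +80 → 80 ≥ 60
  Marsh: +70 → 70 < 80
  Oakham: +70 → 70 ≥ 70
Round 2 — Fallow, Jarrow, Lorne, Oakham overflow.
  Ashby: +50+30+40 → 120 ≥ 90
  Brook: +75+10 → 85 ≥ 30
  Kelston: +60+75+40 → 210 ≥ 120
  Marsh: +20 → 90 ≥ 80
Round 3 — Ashby, Brook, Kelston, Marsh overflow.
  Eston: +90+35 → 125 ≥ 90
  Glade: +70 → 80 < 120
Round 4 — Eston overflows.
No further overflows.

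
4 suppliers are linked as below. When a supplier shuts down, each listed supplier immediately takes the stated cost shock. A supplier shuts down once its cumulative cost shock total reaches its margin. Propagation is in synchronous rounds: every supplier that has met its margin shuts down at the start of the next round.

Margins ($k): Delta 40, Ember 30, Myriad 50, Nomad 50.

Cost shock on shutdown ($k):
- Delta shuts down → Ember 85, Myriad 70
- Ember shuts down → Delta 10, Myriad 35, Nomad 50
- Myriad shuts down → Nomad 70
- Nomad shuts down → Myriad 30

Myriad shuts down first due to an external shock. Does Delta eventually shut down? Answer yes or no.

Round 1 — Myriad shuts down (initial).
  Nomad: +70 → 70 ≥ 50
Round 2 — Nomad shuts down.
No further shutdowns.

no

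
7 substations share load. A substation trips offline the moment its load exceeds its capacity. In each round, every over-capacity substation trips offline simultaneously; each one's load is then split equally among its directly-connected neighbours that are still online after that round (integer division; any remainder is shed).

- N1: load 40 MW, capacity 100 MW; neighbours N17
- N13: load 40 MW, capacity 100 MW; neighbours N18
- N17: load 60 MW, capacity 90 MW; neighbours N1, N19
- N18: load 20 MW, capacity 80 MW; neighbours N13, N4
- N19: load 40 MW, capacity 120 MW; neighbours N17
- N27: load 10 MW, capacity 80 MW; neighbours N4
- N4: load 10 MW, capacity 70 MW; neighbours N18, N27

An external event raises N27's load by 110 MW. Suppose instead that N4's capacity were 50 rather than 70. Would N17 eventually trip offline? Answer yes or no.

no

With N4's capacity at 50:
Round 1 — N27 at 120 > 80. N27 trips offline.
  N27 sheds 120 MW to N4: 120 each.
    N4: 10+120 = 130 > 50
Round 2 — N4 trips offline.
  N4 sheds 130 MW to N18: 130 each.
    N18: 20+130 = 150 > 80
Round 3 — N18 trips offline.
  N18 sheds 150 MW to N13: 150 each.
    N13: 40+150 = 190 > 100
Round 4 — N13 trips offline.
  N13 sheds 190 MW: no online neighbours, lost.
No further trips.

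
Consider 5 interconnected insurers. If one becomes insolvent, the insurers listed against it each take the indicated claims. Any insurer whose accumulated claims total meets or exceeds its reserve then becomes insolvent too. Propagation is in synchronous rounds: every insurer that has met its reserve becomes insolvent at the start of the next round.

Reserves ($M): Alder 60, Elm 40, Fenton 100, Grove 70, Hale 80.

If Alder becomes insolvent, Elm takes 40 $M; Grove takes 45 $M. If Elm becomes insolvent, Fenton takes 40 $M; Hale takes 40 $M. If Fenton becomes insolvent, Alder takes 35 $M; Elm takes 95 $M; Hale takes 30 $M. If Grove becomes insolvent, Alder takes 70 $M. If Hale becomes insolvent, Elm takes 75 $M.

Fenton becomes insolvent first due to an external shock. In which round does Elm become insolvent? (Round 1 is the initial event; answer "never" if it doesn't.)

2

Round 1 — Fenton becomes insolvent (initial).
  Alder: +35 → 35 < 60
  Elm: +95 → 95 ≥ 40
  Hale: +30 → 30 < 80
Round 2 — Elm becomes insolvent.
  Hale: +40 → 70 < 80
No further insolvencies.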